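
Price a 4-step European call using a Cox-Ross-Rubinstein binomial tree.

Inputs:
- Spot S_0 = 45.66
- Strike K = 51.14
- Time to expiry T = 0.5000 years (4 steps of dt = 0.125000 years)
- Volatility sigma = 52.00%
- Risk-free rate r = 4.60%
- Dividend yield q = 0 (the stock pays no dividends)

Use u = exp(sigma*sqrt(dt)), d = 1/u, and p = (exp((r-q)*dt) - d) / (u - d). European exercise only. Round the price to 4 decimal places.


Answer: Price = V(0,0) = 5.2822

Derivation:
dt = T/N = 0.125000
u = exp(sigma*sqrt(dt)) = 1.201833; d = 1/u = 0.832062
p = (exp((r-q)*dt) - d) / (u - d) = 0.469762
Discount per step: exp(-r*dt) = 0.994266
Stock lattice S(k, i) with i counting down-moves:
  k=0: S(0,0) = 45.6600
  k=1: S(1,0) = 54.8757; S(1,1) = 37.9920
  k=2: S(2,0) = 65.9514; S(2,1) = 45.6600; S(2,2) = 31.6117
  k=3: S(3,0) = 79.2626; S(3,1) = 54.8757; S(3,2) = 37.9920; S(3,3) = 26.3029
  k=4: S(4,0) = 95.2604; S(4,1) = 65.9514; S(4,2) = 45.6600; S(4,3) = 31.6117; S(4,4) = 21.8857
Terminal payoffs V(N, i) = max(S_T - K, 0):
  V(4,0) = 44.120352; V(4,1) = 14.811404; V(4,2) = 0.000000; V(4,3) = 0.000000; V(4,4) = 0.000000
Backward induction: V(k, i) = exp(-r*dt) * [p * V(k+1, i) + (1-p) * V(k+1, i+1)].
  V(3,0) = exp(-r*dt) * [p*44.120352 + (1-p)*14.811404] = 28.415775
  V(3,1) = exp(-r*dt) * [p*14.811404 + (1-p)*0.000000] = 6.917943
  V(3,2) = exp(-r*dt) * [p*0.000000 + (1-p)*0.000000] = 0.000000
  V(3,3) = exp(-r*dt) * [p*0.000000 + (1-p)*0.000000] = 0.000000
  V(2,0) = exp(-r*dt) * [p*28.415775 + (1-p)*6.917943] = 16.919243
  V(2,1) = exp(-r*dt) * [p*6.917943 + (1-p)*0.000000] = 3.231155
  V(2,2) = exp(-r*dt) * [p*0.000000 + (1-p)*0.000000] = 0.000000
  V(1,0) = exp(-r*dt) * [p*16.919243 + (1-p)*3.231155] = 9.605906
  V(1,1) = exp(-r*dt) * [p*3.231155 + (1-p)*0.000000] = 1.509171
  V(0,0) = exp(-r*dt) * [p*9.605906 + (1-p)*1.509171] = 5.282250


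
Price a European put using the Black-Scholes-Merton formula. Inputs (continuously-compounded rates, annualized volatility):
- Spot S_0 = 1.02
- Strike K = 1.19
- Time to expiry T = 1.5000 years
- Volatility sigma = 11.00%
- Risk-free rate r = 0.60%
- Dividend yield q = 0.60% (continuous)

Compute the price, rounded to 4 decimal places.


Answer: Price = 0.1777

Derivation:
d1 = (ln(S/K) + (r - q + 0.5*sigma^2) * T) / (sigma * sqrt(T)) = -1.07685270
d2 = d1 - sigma * sqrt(T) = -1.21157463
exp(-rT) = 0.99104038; exp(-qT) = 0.99104038
P = K * exp(-rT) * N(-d2) - S_0 * exp(-qT) * N(-d1)
N(-d1) = 0.85922696; N(-d2) = 0.88716237
P = 1.1900 * 0.99104038 * 0.88716237 - 1.0200 * 0.99104038 * 0.85922696 = 0.1777


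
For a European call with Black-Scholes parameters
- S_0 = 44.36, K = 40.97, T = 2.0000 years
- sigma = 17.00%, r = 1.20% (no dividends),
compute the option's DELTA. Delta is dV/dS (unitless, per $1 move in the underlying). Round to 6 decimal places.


Answer: Delta = 0.709081

Derivation:
d1 = 0.5507033751; d2 = 0.3102870695
phi(d1) = 0.3428111259; exp(-qT) = 1.0000000000; exp(-rT) = 0.9762857098
N(d1) = 0.7090814847
Delta = exp(-qT) * N(d1) = 1.0000000000 * 0.7090814847 = 0.709081


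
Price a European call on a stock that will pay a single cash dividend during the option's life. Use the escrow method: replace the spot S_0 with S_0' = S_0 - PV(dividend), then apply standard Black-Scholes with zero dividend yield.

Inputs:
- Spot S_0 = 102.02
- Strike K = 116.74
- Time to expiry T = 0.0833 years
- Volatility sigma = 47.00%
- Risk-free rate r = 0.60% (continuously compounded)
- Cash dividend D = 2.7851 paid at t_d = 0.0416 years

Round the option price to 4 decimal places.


Answer: Price = 0.8279

Derivation:
PV(D) = D * exp(-r * t_d) = 2.7851 * 0.99975043 = 2.78440493
S_0' = S_0 - PV(D) = 102.0200 - 2.78440493 = 99.23559507
d1 = (ln(S_0'/K) + (r + sigma^2/2)*T) / (sigma*sqrt(T)) = -1.12607436
d2 = d1 - sigma*sqrt(T) = -1.26172453
exp(-rT) = 0.99950032
N(d1) = 0.13006702; N(d2) = 0.10352396
C = S_0' * N(d1) - K * exp(-rT) * N(d2) = 99.23559507 * 0.13006702 - 116.7400 * 0.99950032 * 0.10352396 = 0.8279


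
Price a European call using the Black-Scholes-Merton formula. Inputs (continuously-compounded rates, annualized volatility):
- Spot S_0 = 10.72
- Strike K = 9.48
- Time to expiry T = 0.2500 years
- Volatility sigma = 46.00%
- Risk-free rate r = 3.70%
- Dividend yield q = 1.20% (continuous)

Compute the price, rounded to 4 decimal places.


d1 = (ln(S/K) + (r - q + 0.5*sigma^2) * T) / (sigma * sqrt(T)) = 0.67663843
d2 = d1 - sigma * sqrt(T) = 0.44663843
exp(-rT) = 0.99079265; exp(-qT) = 0.99700450
C = S_0 * exp(-qT) * N(d1) - K * exp(-rT) * N(d2)
N(d1) = 0.75068231; N(d2) = 0.67243193
C = 10.7200 * 0.99700450 * 0.75068231 - 9.4800 * 0.99079265 * 0.67243193 = 1.7072

Answer: Price = 1.7072


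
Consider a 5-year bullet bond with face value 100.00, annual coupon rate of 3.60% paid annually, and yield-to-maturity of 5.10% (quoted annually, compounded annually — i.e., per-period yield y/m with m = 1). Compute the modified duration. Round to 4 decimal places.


Answer: Modified duration = 4.4254

Derivation:
Coupon per period c = face * coupon_rate / m = 3.600000
Periods per year m = 1; per-period yield y/m = 0.051000
Number of cashflows N = 5
Cashflows (t years, CF_t, discount factor 1/(1+y/m)^(m*t), PV):
  t = 1.0000: CF_t = 3.600000, DF = 0.951475, PV = 3.425309
  t = 2.0000: CF_t = 3.600000, DF = 0.905304, PV = 3.259095
  t = 3.0000: CF_t = 3.600000, DF = 0.861374, PV = 3.100947
  t = 4.0000: CF_t = 3.600000, DF = 0.819576, PV = 2.950473
  t = 5.0000: CF_t = 103.600000, DF = 0.779806, PV = 80.787873
Price P = sum_t PV_t = 93.523698
First compute Macaulay numerator sum_t t * PV_t:
  t * PV_t at t = 1.0000: 3.425309
  t * PV_t at t = 2.0000: 6.518191
  t * PV_t at t = 3.0000: 9.302841
  t * PV_t at t = 4.0000: 11.801892
  t * PV_t at t = 5.0000: 403.939366
Macaulay duration D = 434.987599 / 93.523698 = 4.651095
Modified duration = D / (1 + y/m) = 4.651095 / (1 + 0.051000) = 4.425400


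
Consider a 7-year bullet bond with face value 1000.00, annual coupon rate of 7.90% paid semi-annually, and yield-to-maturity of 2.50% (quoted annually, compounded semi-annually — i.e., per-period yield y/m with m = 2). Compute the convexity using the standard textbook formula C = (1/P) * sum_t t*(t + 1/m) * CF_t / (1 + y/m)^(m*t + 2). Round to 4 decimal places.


Answer: Convexity = 39.0263

Derivation:
Coupon per period c = face * coupon_rate / m = 39.500000
Periods per year m = 2; per-period yield y/m = 0.012500
Number of cashflows N = 14
Cashflows (t years, CF_t, discount factor 1/(1+y/m)^(m*t), PV):
  t = 0.5000: CF_t = 39.500000, DF = 0.987654, PV = 39.012346
  t = 1.0000: CF_t = 39.500000, DF = 0.975461, PV = 38.530712
  t = 1.5000: CF_t = 39.500000, DF = 0.963418, PV = 38.055024
  t = 2.0000: CF_t = 39.500000, DF = 0.951524, PV = 37.585209
  t = 2.5000: CF_t = 39.500000, DF = 0.939777, PV = 37.121194
  t = 3.0000: CF_t = 39.500000, DF = 0.928175, PV = 36.662908
  t = 3.5000: CF_t = 39.500000, DF = 0.916716, PV = 36.210279
  t = 4.0000: CF_t = 39.500000, DF = 0.905398, PV = 35.763239
  t = 4.5000: CF_t = 39.500000, DF = 0.894221, PV = 35.321717
  t = 5.0000: CF_t = 39.500000, DF = 0.883181, PV = 34.885647
  t = 5.5000: CF_t = 39.500000, DF = 0.872277, PV = 34.454960
  t = 6.0000: CF_t = 39.500000, DF = 0.861509, PV = 34.029590
  t = 6.5000: CF_t = 39.500000, DF = 0.850873, PV = 33.609471
  t = 7.0000: CF_t = 1039.500000, DF = 0.840368, PV = 873.562630
Price P = sum_t PV_t = 1344.804924
Convexity numerator sum_t t*(t + 1/m) * CF_t / (1+y/m)^(m*t + 2):
  t = 0.5000: term = 19.027512
  t = 1.0000: term = 56.377813
  t = 1.5000: term = 111.363582
  t = 2.0000: term = 183.314538
  t = 2.5000: term = 271.577093
  t = 3.0000: term = 375.514006
  t = 3.5000: term = 494.504040
  t = 4.0000: term = 627.941638
  t = 4.5000: term = 775.236591
  t = 5.0000: term = 935.813717
  t = 5.5000: term = 1109.112554
  t = 6.0000: term = 1294.587044
  t = 6.5000: term = 1491.705235
  t = 7.0000: term = 44736.632183
Convexity = (1/P) * sum = 52482.707547 / 1344.804924 = 39.026261


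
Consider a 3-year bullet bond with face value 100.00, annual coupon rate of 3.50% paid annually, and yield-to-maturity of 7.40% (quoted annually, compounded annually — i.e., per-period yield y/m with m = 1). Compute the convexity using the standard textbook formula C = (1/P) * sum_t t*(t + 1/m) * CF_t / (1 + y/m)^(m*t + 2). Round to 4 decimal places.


Answer: Convexity = 9.9132

Derivation:
Coupon per period c = face * coupon_rate / m = 3.500000
Periods per year m = 1; per-period yield y/m = 0.074000
Number of cashflows N = 3
Cashflows (t years, CF_t, discount factor 1/(1+y/m)^(m*t), PV):
  t = 1.0000: CF_t = 3.500000, DF = 0.931099, PV = 3.258845
  t = 2.0000: CF_t = 3.500000, DF = 0.866945, PV = 3.034307
  t = 3.0000: CF_t = 103.500000, DF = 0.807211, PV = 83.546355
Price P = sum_t PV_t = 89.839507
Convexity numerator sum_t t*(t + 1/m) * CF_t / (1+y/m)^(m*t + 2):
  t = 1.0000: term = 5.650478
  t = 2.0000: term = 15.783458
  t = 3.0000: term = 869.160916
Convexity = (1/P) * sum = 890.594853 / 89.839507 = 9.913176


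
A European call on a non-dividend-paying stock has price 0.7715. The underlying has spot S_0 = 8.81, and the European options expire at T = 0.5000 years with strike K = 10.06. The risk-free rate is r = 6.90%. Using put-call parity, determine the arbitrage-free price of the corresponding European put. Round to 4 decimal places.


Answer: Put price = 1.6803

Derivation:
Put-call parity: C - P = S_0 * exp(-qT) - K * exp(-rT).
S_0 * exp(-qT) = 8.8100 * 1.00000000 = 8.81000000
K * exp(-rT) = 10.0600 * 0.96608834 = 9.71884870
P = C - S*exp(-qT) + K*exp(-rT)
P = 0.7715 - 8.81000000 + 9.71884870 = 1.6803


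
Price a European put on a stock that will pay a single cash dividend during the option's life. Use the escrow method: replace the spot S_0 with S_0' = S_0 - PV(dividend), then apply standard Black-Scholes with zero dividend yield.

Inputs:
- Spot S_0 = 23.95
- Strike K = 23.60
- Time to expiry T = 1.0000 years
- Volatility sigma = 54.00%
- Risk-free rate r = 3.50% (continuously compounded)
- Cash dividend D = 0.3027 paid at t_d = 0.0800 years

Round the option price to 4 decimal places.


PV(D) = D * exp(-r * t_d) = 0.3027 * 0.99720392 = 0.30185363
S_0' = S_0 - PV(D) = 23.9500 - 0.30185363 = 23.64814637
d1 = (ln(S_0'/K) + (r + sigma^2/2)*T) / (sigma*sqrt(T)) = 0.33858893
d2 = d1 - sigma*sqrt(T) = -0.20141107
exp(-rT) = 0.96560542
N(-d1) = 0.36745971; N(-d2) = 0.57981142
P = K * exp(-rT) * N(-d2) - S_0' * N(-d1) = 23.6000 * 0.96560542 * 0.57981142 - 23.64814637 * 0.36745971 = 4.5232

Answer: Price = 4.5232


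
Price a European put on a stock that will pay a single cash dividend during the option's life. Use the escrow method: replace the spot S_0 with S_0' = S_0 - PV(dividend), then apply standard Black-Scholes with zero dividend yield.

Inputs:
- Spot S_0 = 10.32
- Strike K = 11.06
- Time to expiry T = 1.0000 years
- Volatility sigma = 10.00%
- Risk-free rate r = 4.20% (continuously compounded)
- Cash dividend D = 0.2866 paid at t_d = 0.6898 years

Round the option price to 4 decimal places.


PV(D) = D * exp(-r * t_d) = 0.2866 * 0.97144405 = 0.27841587
S_0' = S_0 - PV(D) = 10.3200 - 0.27841587 = 10.04158413
d1 = (ln(S_0'/K) + (r + sigma^2/2)*T) / (sigma*sqrt(T)) = -0.49600112
d2 = d1 - sigma*sqrt(T) = -0.59600112
exp(-rT) = 0.95886978
N(-d1) = 0.69005319; N(-d2) = 0.72441276
P = K * exp(-rT) * N(-d2) - S_0' * N(-d1) = 11.0600 * 0.95886978 * 0.72441276 - 10.04158413 * 0.69005319 = 0.7532

Answer: Price = 0.7532


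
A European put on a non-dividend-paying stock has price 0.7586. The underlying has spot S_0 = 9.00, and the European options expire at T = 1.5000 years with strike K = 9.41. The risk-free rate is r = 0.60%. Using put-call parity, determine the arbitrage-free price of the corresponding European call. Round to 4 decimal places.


Answer: Call price = 0.4329

Derivation:
Put-call parity: C - P = S_0 * exp(-qT) - K * exp(-rT).
S_0 * exp(-qT) = 9.0000 * 1.00000000 = 9.00000000
K * exp(-rT) = 9.4100 * 0.99104038 = 9.32568996
C = P + S*exp(-qT) - K*exp(-rT)
C = 0.7586 + 9.00000000 - 9.32568996 = 0.4329


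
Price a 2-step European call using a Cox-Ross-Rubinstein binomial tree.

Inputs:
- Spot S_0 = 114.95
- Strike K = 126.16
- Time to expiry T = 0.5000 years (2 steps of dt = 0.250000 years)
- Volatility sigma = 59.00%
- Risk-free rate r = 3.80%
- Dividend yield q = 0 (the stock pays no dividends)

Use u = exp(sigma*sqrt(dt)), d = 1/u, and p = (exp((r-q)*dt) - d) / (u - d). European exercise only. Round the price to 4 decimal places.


dt = T/N = 0.250000
u = exp(sigma*sqrt(dt)) = 1.343126; d = 1/u = 0.744532
p = (exp((r-q)*dt) - d) / (u - d) = 0.442726
Discount per step: exp(-r*dt) = 0.990545
Stock lattice S(k, i) with i counting down-moves:
  k=0: S(0,0) = 114.9500
  k=1: S(1,0) = 154.3924; S(1,1) = 85.5839
  k=2: S(2,0) = 207.3685; S(2,1) = 114.9500; S(2,2) = 63.7199
Terminal payoffs V(N, i) = max(S_T - K, 0):
  V(2,0) = 81.208468; V(2,1) = 0.000000; V(2,2) = 0.000000
Backward induction: V(k, i) = exp(-r*dt) * [p * V(k+1, i) + (1-p) * V(k+1, i+1)].
  V(1,0) = exp(-r*dt) * [p*81.208468 + (1-p)*0.000000] = 35.613192
  V(1,1) = exp(-r*dt) * [p*0.000000 + (1-p)*0.000000] = 0.000000
  V(0,0) = exp(-r*dt) * [p*35.613192 + (1-p)*0.000000] = 15.617822

Answer: Price = V(0,0) = 15.6178


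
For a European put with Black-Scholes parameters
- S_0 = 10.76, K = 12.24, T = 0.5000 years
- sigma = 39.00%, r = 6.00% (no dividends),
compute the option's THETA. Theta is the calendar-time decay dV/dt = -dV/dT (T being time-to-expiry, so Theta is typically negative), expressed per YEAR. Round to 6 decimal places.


Answer: Theta = -0.663411

Derivation:
d1 = -0.2206489446; d2 = -0.4964205893
phi(d1) = 0.3893480865; exp(-qT) = 1.0000000000; exp(-rT) = 0.9704455335
Theta = -S*exp(-qT)*phi(d1)*sigma/(2*sqrt(T)) + r*K*exp(-rT)*N(-d2) - q*S*exp(-qT)*N(-d1)
N(-d1) = 0.5873171061; N(-d2) = 0.6902011492; sqrt(T) = 0.7071067812
Term 1 = -10.7600 * 1.0000000000 * 0.3893480865 * 0.3900 / (2 * 0.7071067812) = -1.1553137048
Term 2 = 0.0600 * 12.2400 * 0.9704455335 * 0.6902011492 = 0.4919030459
Term 3 = 0 (no dividend yield, q = 0)
Theta = -1.1553137048 + (0.4919030459) + (0.0000000000) = -0.663411


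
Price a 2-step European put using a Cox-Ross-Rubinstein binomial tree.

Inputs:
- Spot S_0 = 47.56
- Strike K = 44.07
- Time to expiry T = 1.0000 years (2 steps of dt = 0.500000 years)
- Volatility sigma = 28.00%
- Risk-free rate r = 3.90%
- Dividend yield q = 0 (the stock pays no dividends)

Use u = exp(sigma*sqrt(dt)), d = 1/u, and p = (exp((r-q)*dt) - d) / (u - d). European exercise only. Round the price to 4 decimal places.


Answer: Price = V(0,0) = 2.8992

Derivation:
dt = T/N = 0.500000
u = exp(sigma*sqrt(dt)) = 1.218950; d = 1/u = 0.820378
p = (exp((r-q)*dt) - d) / (u - d) = 0.500068
Discount per step: exp(-r*dt) = 0.980689
Stock lattice S(k, i) with i counting down-moves:
  k=0: S(0,0) = 47.5600
  k=1: S(1,0) = 57.9733; S(1,1) = 39.0172
  k=2: S(2,0) = 70.6665; S(2,1) = 47.5600; S(2,2) = 32.0088
Terminal payoffs V(N, i) = max(K - S_T, 0):
  V(2,0) = 0.000000; V(2,1) = 0.000000; V(2,2) = 12.061155
Backward induction: V(k, i) = exp(-r*dt) * [p * V(k+1, i) + (1-p) * V(k+1, i+1)].
  V(1,0) = exp(-r*dt) * [p*0.000000 + (1-p)*0.000000] = 0.000000
  V(1,1) = exp(-r*dt) * [p*0.000000 + (1-p)*12.061155] = 5.913311
  V(0,0) = exp(-r*dt) * [p*0.000000 + (1-p)*5.913311] = 2.899163


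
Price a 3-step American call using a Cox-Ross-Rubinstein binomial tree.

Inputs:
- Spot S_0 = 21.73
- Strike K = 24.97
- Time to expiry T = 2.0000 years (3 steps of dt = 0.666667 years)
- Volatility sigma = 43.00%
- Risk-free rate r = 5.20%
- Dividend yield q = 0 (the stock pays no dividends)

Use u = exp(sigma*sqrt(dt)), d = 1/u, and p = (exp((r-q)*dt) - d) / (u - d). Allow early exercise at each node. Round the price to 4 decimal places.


dt = T/N = 0.666667
u = exp(sigma*sqrt(dt)) = 1.420620; d = 1/u = 0.703918
p = (exp((r-q)*dt) - d) / (u - d) = 0.462335
Discount per step: exp(-r*dt) = 0.965927
Stock lattice S(k, i) with i counting down-moves:
  k=0: S(0,0) = 21.7300
  k=1: S(1,0) = 30.8701; S(1,1) = 15.2961
  k=2: S(2,0) = 43.8547; S(2,1) = 21.7300; S(2,2) = 10.7672
  k=3: S(3,0) = 62.3008; S(3,1) = 30.8701; S(3,2) = 15.2961; S(3,3) = 7.5792
Terminal payoffs V(N, i) = max(S_T - K, 0):
  V(3,0) = 37.330807; V(3,1) = 5.900077; V(3,2) = 0.000000; V(3,3) = 0.000000
Backward induction: V(k, i) = exp(-r*dt) * [p * V(k+1, i) + (1-p) * V(k+1, i+1)]; then take max(V_cont, immediate exercise) for American.
  V(2,0) = exp(-r*dt) * [p*37.330807 + (1-p)*5.900077] = 19.735449; exercise = 18.884654; V(2,0) = max -> 19.735449
  V(2,1) = exp(-r*dt) * [p*5.900077 + (1-p)*0.000000] = 2.634869; exercise = 0.000000; V(2,1) = max -> 2.634869
  V(2,2) = exp(-r*dt) * [p*0.000000 + (1-p)*0.000000] = 0.000000; exercise = 0.000000; V(2,2) = max -> 0.000000
  V(1,0) = exp(-r*dt) * [p*19.735449 + (1-p)*2.634869] = 10.181906; exercise = 5.900077; V(1,0) = max -> 10.181906
  V(1,1) = exp(-r*dt) * [p*2.634869 + (1-p)*0.000000] = 1.176685; exercise = 0.000000; V(1,1) = max -> 1.176685
  V(0,0) = exp(-r*dt) * [p*10.181906 + (1-p)*1.176685] = 5.158163; exercise = 0.000000; V(0,0) = max -> 5.158163

Answer: Price = V(0,0) = 5.1582


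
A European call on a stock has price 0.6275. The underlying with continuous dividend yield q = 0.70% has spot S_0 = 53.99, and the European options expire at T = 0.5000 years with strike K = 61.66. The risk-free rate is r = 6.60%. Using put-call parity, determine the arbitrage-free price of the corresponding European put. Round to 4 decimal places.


Answer: Put price = 6.4846

Derivation:
Put-call parity: C - P = S_0 * exp(-qT) - K * exp(-rT).
S_0 * exp(-qT) = 53.9900 * 0.99650612 = 53.80136530
K * exp(-rT) = 61.6600 * 0.96753856 = 59.65842758
P = C - S*exp(-qT) + K*exp(-rT)
P = 0.6275 - 53.80136530 + 59.65842758 = 6.4846


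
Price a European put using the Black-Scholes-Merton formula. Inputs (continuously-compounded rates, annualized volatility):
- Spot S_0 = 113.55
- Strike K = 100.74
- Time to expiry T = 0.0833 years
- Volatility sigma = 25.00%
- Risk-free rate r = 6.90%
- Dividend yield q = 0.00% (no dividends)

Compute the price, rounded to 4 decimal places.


d1 = (ln(S/K) + (r - q + 0.5*sigma^2) * T) / (sigma * sqrt(T)) = 1.77468380
d2 = d1 - sigma * sqrt(T) = 1.70252945
exp(-rT) = 0.99426879; exp(-qT) = 1.00000000
P = K * exp(-rT) * N(-d2) - S_0 * exp(-qT) * N(-d1)
N(-d1) = 0.03797506; N(-d2) = 0.04432808
P = 100.7400 * 0.99426879 * 0.04432808 - 113.5500 * 1.00000000 * 0.03797506 = 0.1279

Answer: Price = 0.1279


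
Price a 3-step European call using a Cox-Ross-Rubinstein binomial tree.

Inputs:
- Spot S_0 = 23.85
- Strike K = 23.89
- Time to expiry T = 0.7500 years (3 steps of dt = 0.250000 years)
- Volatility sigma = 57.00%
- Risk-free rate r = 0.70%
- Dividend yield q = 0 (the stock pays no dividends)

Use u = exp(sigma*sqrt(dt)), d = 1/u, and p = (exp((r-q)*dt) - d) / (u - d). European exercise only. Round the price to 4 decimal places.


dt = T/N = 0.250000
u = exp(sigma*sqrt(dt)) = 1.329762; d = 1/u = 0.752014
p = (exp((r-q)*dt) - d) / (u - d) = 0.432260
Discount per step: exp(-r*dt) = 0.998252
Stock lattice S(k, i) with i counting down-moves:
  k=0: S(0,0) = 23.8500
  k=1: S(1,0) = 31.7148; S(1,1) = 17.9355
  k=2: S(2,0) = 42.1732; S(2,1) = 23.8500; S(2,2) = 13.4878
  k=3: S(3,0) = 56.0803; S(3,1) = 31.7148; S(3,2) = 17.9355; S(3,3) = 10.1430
Terminal payoffs V(N, i) = max(S_T - K, 0):
  V(3,0) = 32.190279; V(3,1) = 7.824824; V(3,2) = 0.000000; V(3,3) = 0.000000
Backward induction: V(k, i) = exp(-r*dt) * [p * V(k+1, i) + (1-p) * V(k+1, i+1)].
  V(2,0) = exp(-r*dt) * [p*32.190279 + (1-p)*7.824824] = 18.324940
  V(2,1) = exp(-r*dt) * [p*7.824824 + (1-p)*0.000000] = 3.376445
  V(2,2) = exp(-r*dt) * [p*0.000000 + (1-p)*0.000000] = 0.000000
  V(1,0) = exp(-r*dt) * [p*18.324940 + (1-p)*3.376445] = 9.820881
  V(1,1) = exp(-r*dt) * [p*3.376445 + (1-p)*0.000000] = 1.456950
  V(0,0) = exp(-r*dt) * [p*9.820881 + (1-p)*1.456950] = 5.063474

Answer: Price = V(0,0) = 5.0635


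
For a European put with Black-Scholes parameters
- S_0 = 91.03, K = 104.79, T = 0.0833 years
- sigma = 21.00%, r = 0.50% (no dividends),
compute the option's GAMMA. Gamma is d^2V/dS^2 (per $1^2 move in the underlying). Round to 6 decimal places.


d1 = -2.2853778863; d2 = -2.3459875390
phi(d1) = 0.0292927693; exp(-qT) = 1.0000000000; exp(-rT) = 0.9995835867
Gamma = exp(-qT) * phi(d1) / (S * sigma * sqrt(T)) = 1.0000000000 * 0.0292927693 / (91.0300 * 0.2100 * 0.2886173938) = 0.005309

Answer: Gamma = 0.005309


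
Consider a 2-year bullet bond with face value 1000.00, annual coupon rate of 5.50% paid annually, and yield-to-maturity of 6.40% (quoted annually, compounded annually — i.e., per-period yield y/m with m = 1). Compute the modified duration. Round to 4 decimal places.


Answer: Modified duration = 1.8303

Derivation:
Coupon per period c = face * coupon_rate / m = 55.000000
Periods per year m = 1; per-period yield y/m = 0.064000
Number of cashflows N = 2
Cashflows (t years, CF_t, discount factor 1/(1+y/m)^(m*t), PV):
  t = 1.0000: CF_t = 55.000000, DF = 0.939850, PV = 51.691729
  t = 2.0000: CF_t = 1055.000000, DF = 0.883317, PV = 931.899768
Price P = sum_t PV_t = 983.591498
First compute Macaulay numerator sum_t t * PV_t:
  t * PV_t at t = 1.0000: 51.691729
  t * PV_t at t = 2.0000: 1863.799536
Macaulay duration D = 1915.491266 / 983.591498 = 1.947446
Modified duration = D / (1 + y/m) = 1.947446 / (1 + 0.064000) = 1.830306


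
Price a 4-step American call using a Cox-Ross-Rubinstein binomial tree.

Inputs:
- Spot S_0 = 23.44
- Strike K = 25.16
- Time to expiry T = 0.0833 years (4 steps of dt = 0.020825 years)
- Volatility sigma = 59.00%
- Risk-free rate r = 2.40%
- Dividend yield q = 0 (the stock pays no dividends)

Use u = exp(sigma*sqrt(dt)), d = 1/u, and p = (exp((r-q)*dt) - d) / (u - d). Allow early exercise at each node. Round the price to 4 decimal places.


Answer: Price = V(0,0) = 1.0269

Derivation:
dt = T/N = 0.020825
u = exp(sigma*sqrt(dt)) = 1.088872; d = 1/u = 0.918382
p = (exp((r-q)*dt) - d) / (u - d) = 0.481660
Discount per step: exp(-r*dt) = 0.999500
Stock lattice S(k, i) with i counting down-moves:
  k=0: S(0,0) = 23.4400
  k=1: S(1,0) = 25.5232; S(1,1) = 21.5269
  k=2: S(2,0) = 27.7914; S(2,1) = 23.4400; S(2,2) = 19.7699
  k=3: S(3,0) = 30.2613; S(3,1) = 25.5232; S(3,2) = 21.5269; S(3,3) = 18.1563
  k=4: S(4,0) = 32.9507; S(4,1) = 27.7914; S(4,2) = 23.4400; S(4,3) = 19.7699; S(4,4) = 16.6744
Terminal payoffs V(N, i) = max(S_T - K, 0):
  V(4,0) = 7.790699; V(4,1) = 2.631445; V(4,2) = 0.000000; V(4,3) = 0.000000; V(4,4) = 0.000000
Backward induction: V(k, i) = exp(-r*dt) * [p * V(k+1, i) + (1-p) * V(k+1, i+1)]; then take max(V_cont, immediate exercise) for American.
  V(3,0) = exp(-r*dt) * [p*7.790699 + (1-p)*2.631445] = 5.113893; exercise = 5.101321; V(3,0) = max -> 5.113893
  V(3,1) = exp(-r*dt) * [p*2.631445 + (1-p)*0.000000] = 1.266827; exercise = 0.363155; V(3,1) = max -> 1.266827
  V(3,2) = exp(-r*dt) * [p*0.000000 + (1-p)*0.000000] = 0.000000; exercise = 0.000000; V(3,2) = max -> 0.000000
  V(3,3) = exp(-r*dt) * [p*0.000000 + (1-p)*0.000000] = 0.000000; exercise = 0.000000; V(3,3) = max -> 0.000000
  V(2,0) = exp(-r*dt) * [p*5.113893 + (1-p)*1.266827] = 3.118244; exercise = 2.631445; V(2,0) = max -> 3.118244
  V(2,1) = exp(-r*dt) * [p*1.266827 + (1-p)*0.000000] = 0.609875; exercise = 0.000000; V(2,1) = max -> 0.609875
  V(2,2) = exp(-r*dt) * [p*0.000000 + (1-p)*0.000000] = 0.000000; exercise = 0.000000; V(2,2) = max -> 0.000000
  V(1,0) = exp(-r*dt) * [p*3.118244 + (1-p)*0.609875] = 1.817147; exercise = 0.363155; V(1,0) = max -> 1.817147
  V(1,1) = exp(-r*dt) * [p*0.609875 + (1-p)*0.000000] = 0.293605; exercise = 0.000000; V(1,1) = max -> 0.293605
  V(0,0) = exp(-r*dt) * [p*1.817147 + (1-p)*0.293605] = 1.026920; exercise = 0.000000; V(0,0) = max -> 1.026920


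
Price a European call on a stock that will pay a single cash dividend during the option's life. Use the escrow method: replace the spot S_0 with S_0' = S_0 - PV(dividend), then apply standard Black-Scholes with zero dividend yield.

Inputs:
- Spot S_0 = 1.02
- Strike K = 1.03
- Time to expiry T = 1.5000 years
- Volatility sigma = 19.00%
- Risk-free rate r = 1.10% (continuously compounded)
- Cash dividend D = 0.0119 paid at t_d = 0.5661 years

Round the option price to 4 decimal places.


Answer: Price = 0.0911

Derivation:
PV(D) = D * exp(-r * t_d) = 0.0119 * 0.99379225 = 0.01182613
S_0' = S_0 - PV(D) = 1.0200 - 0.01182613 = 1.00817387
d1 = (ln(S_0'/K) + (r + sigma^2/2)*T) / (sigma*sqrt(T)) = 0.09521573
d2 = d1 - sigma*sqrt(T) = -0.13748580
exp(-rT) = 0.98363538
N(d1) = 0.53792826; N(d2) = 0.44532341
C = S_0' * N(d1) - K * exp(-rT) * N(d2) = 1.00817387 * 0.53792826 - 1.0300 * 0.98363538 * 0.44532341 = 0.0911


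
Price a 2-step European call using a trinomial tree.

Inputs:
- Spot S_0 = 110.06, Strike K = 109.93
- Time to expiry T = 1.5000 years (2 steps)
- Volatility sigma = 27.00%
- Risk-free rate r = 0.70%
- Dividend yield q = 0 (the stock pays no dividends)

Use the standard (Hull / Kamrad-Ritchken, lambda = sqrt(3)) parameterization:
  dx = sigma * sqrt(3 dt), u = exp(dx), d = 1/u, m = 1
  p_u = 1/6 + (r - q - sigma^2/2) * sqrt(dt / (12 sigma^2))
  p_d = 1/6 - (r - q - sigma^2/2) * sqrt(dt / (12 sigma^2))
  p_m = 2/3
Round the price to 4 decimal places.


Answer: Price = V(0,0) = 12.8387

Derivation:
dt = T/N = 0.750000; dx = sigma*sqrt(3*dt) = 0.405000
u = exp(dx) = 1.499303; d = 1/u = 0.666977
p_u = 0.139398, p_m = 0.666667, p_d = 0.193935
Discount per step: exp(-r*dt) = 0.994764
Stock lattice S(k, j) with j the centered position index:
  k=0: S(0,+0) = 110.0600
  k=1: S(1,-1) = 73.4075; S(1,+0) = 110.0600; S(1,+1) = 165.0132
  k=2: S(2,-2) = 48.9611; S(2,-1) = 73.4075; S(2,+0) = 110.0600; S(2,+1) = 165.0132; S(2,+2) = 247.4048
Terminal payoffs V(N, j) = max(S_T - K, 0):
  V(2,-2) = 0.000000; V(2,-1) = 0.000000; V(2,+0) = 0.130000; V(2,+1) = 55.083233; V(2,+2) = 137.474753
Backward induction: V(k, j) = exp(-r*dt) * [p_u * V(k+1, j+1) + p_m * V(k+1, j) + p_d * V(k+1, j-1)]
  V(1,-1) = exp(-r*dt) * [p_u*0.130000 + p_m*0.000000 + p_d*0.000000] = 0.018027
  V(1,+0) = exp(-r*dt) * [p_u*55.083233 + p_m*0.130000 + p_d*0.000000] = 7.724507
  V(1,+1) = exp(-r*dt) * [p_u*137.474753 + p_m*55.083233 + p_d*0.130000] = 55.618329
  V(0,+0) = exp(-r*dt) * [p_u*55.618329 + p_m*7.724507 + p_d*0.018027] = 12.838679


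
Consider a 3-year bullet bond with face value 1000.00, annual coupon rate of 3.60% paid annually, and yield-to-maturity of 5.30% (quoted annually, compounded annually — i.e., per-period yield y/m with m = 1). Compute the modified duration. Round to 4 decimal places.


Coupon per period c = face * coupon_rate / m = 36.000000
Periods per year m = 1; per-period yield y/m = 0.053000
Number of cashflows N = 3
Cashflows (t years, CF_t, discount factor 1/(1+y/m)^(m*t), PV):
  t = 1.0000: CF_t = 36.000000, DF = 0.949668, PV = 34.188034
  t = 2.0000: CF_t = 36.000000, DF = 0.901869, PV = 32.467269
  t = 3.0000: CF_t = 1036.000000, DF = 0.856475, PV = 887.308500
Price P = sum_t PV_t = 953.963803
First compute Macaulay numerator sum_t t * PV_t:
  t * PV_t at t = 1.0000: 34.188034
  t * PV_t at t = 2.0000: 64.934538
  t * PV_t at t = 3.0000: 2661.925500
Macaulay duration D = 2761.048072 / 953.963803 = 2.894290
Modified duration = D / (1 + y/m) = 2.894290 / (1 + 0.053000) = 2.748614

Answer: Modified duration = 2.7486


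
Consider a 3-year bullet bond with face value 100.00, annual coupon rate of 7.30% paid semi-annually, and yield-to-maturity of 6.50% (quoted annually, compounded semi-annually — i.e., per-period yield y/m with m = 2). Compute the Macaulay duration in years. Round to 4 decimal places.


Answer: Macaulay duration = 2.7511 years

Derivation:
Coupon per period c = face * coupon_rate / m = 3.650000
Periods per year m = 2; per-period yield y/m = 0.032500
Number of cashflows N = 6
Cashflows (t years, CF_t, discount factor 1/(1+y/m)^(m*t), PV):
  t = 0.5000: CF_t = 3.650000, DF = 0.968523, PV = 3.535109
  t = 1.0000: CF_t = 3.650000, DF = 0.938037, PV = 3.423834
  t = 1.5000: CF_t = 3.650000, DF = 0.908510, PV = 3.316062
  t = 2.0000: CF_t = 3.650000, DF = 0.879913, PV = 3.211683
  t = 2.5000: CF_t = 3.650000, DF = 0.852216, PV = 3.110589
  t = 3.0000: CF_t = 103.650000, DF = 0.825391, PV = 85.551759
Price P = sum_t PV_t = 102.149036
Macaulay numerator sum_t t * PV_t:
  t * PV_t at t = 0.5000: 1.767554
  t * PV_t at t = 1.0000: 3.423834
  t * PV_t at t = 1.5000: 4.974093
  t * PV_t at t = 2.0000: 6.423365
  t * PV_t at t = 2.5000: 7.776471
  t * PV_t at t = 3.0000: 256.655278
Macaulay duration D = (sum_t t * PV_t) / P = 281.020596 / 102.149036 = 2.751084


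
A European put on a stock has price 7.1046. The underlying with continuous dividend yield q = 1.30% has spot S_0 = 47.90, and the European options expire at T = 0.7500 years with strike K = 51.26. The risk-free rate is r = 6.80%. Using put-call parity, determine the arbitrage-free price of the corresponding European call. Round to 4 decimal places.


Answer: Call price = 5.8286

Derivation:
Put-call parity: C - P = S_0 * exp(-qT) - K * exp(-rT).
S_0 * exp(-qT) = 47.9000 * 0.99029738 = 47.43524437
K * exp(-rT) = 51.2600 * 0.95027867 = 48.71128465
C = P + S*exp(-qT) - K*exp(-rT)
C = 7.1046 + 47.43524437 - 48.71128465 = 5.8286


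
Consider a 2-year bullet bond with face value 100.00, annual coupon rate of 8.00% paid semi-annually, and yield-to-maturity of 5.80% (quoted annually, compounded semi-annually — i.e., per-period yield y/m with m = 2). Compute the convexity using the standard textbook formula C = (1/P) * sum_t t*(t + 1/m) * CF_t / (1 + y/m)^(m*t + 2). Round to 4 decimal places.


Coupon per period c = face * coupon_rate / m = 4.000000
Periods per year m = 2; per-period yield y/m = 0.029000
Number of cashflows N = 4
Cashflows (t years, CF_t, discount factor 1/(1+y/m)^(m*t), PV):
  t = 0.5000: CF_t = 4.000000, DF = 0.971817, PV = 3.887269
  t = 1.0000: CF_t = 4.000000, DF = 0.944429, PV = 3.777715
  t = 1.5000: CF_t = 4.000000, DF = 0.917812, PV = 3.671249
  t = 2.0000: CF_t = 104.000000, DF = 0.891946, PV = 92.762371
Price P = sum_t PV_t = 104.098605
Convexity numerator sum_t t*(t + 1/m) * CF_t / (1+y/m)^(m*t + 2):
  t = 0.5000: term = 1.835625
  t = 1.0000: term = 5.351675
  t = 1.5000: term = 10.401701
  t = 2.0000: term = 438.037302
Convexity = (1/P) * sum = 455.626303 / 104.098605 = 4.376872

Answer: Convexity = 4.3769


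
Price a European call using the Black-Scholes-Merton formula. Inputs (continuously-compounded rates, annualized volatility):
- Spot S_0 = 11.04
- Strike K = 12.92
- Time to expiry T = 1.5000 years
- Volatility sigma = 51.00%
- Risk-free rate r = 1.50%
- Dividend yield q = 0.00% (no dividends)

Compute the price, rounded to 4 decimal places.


d1 = (ln(S/K) + (r - q + 0.5*sigma^2) * T) / (sigma * sqrt(T)) = 0.09657640
d2 = d1 - sigma * sqrt(T) = -0.52804348
exp(-rT) = 0.97775124; exp(-qT) = 1.00000000
C = S_0 * exp(-qT) * N(d1) - K * exp(-rT) * N(d2)
N(d1) = 0.53846860; N(d2) = 0.29873458
C = 11.0400 * 1.00000000 * 0.53846860 - 12.9200 * 0.97775124 * 0.29873458 = 2.1709

Answer: Price = 2.1709


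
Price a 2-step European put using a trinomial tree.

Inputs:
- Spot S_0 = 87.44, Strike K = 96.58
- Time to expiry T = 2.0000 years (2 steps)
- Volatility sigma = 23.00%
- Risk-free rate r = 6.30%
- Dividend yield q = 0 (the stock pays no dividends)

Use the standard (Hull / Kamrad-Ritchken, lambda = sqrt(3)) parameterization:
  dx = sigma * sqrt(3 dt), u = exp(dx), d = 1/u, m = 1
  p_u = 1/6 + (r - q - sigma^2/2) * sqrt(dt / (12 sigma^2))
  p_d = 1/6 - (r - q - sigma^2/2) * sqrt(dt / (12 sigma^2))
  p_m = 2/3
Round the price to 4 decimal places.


Answer: Price = V(0,0) = 10.1078

Derivation:
dt = T/N = 1.000000; dx = sigma*sqrt(3*dt) = 0.398372
u = exp(dx) = 1.489398; d = 1/u = 0.671412
p_u = 0.212541, p_m = 0.666667, p_d = 0.120792
Discount per step: exp(-r*dt) = 0.938943
Stock lattice S(k, j) with j the centered position index:
  k=0: S(0,+0) = 87.4400
  k=1: S(1,-1) = 58.7083; S(1,+0) = 87.4400; S(1,+1) = 130.2329
  k=2: S(2,-2) = 39.4175; S(2,-1) = 58.7083; S(2,+0) = 87.4400; S(2,+1) = 130.2329; S(2,+2) = 193.9686
Terminal payoffs V(N, j) = max(K - S_T, 0):
  V(2,-2) = 57.162516; V(2,-1) = 37.871697; V(2,+0) = 9.140000; V(2,+1) = 0.000000; V(2,+2) = 0.000000
Backward induction: V(k, j) = exp(-r*dt) * [p_u * V(k+1, j+1) + p_m * V(k+1, j) + p_d * V(k+1, j-1)]
  V(1,-1) = exp(-r*dt) * [p_u*9.140000 + p_m*37.871697 + p_d*57.162516] = 32.013485
  V(1,+0) = exp(-r*dt) * [p_u*0.000000 + p_m*9.140000 + p_d*37.871697] = 10.016600
  V(1,+1) = exp(-r*dt) * [p_u*0.000000 + p_m*0.000000 + p_d*9.140000] = 1.036634
  V(0,+0) = exp(-r*dt) * [p_u*1.036634 + p_m*10.016600 + p_d*32.013485] = 10.107770


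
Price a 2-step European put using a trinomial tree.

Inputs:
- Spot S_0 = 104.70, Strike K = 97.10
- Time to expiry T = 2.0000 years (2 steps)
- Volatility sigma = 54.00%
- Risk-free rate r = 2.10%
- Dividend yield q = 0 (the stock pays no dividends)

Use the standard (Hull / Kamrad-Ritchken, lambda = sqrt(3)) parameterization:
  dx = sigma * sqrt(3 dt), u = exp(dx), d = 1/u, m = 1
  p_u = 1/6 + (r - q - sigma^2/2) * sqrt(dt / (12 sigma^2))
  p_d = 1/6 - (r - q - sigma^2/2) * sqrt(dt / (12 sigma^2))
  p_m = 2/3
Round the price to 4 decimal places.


Answer: Price = V(0,0) = 20.9408

Derivation:
dt = T/N = 1.000000; dx = sigma*sqrt(3*dt) = 0.935307
u = exp(dx) = 2.547997; d = 1/u = 0.392465
p_u = 0.099951, p_m = 0.666667, p_d = 0.233383
Discount per step: exp(-r*dt) = 0.979219
Stock lattice S(k, j) with j the centered position index:
  k=0: S(0,+0) = 104.7000
  k=1: S(1,-1) = 41.0911; S(1,+0) = 104.7000; S(1,+1) = 266.7753
  k=2: S(2,-2) = 16.1268; S(2,-1) = 41.0911; S(2,+0) = 104.7000; S(2,+1) = 266.7753; S(2,+2) = 679.7425
Terminal payoffs V(N, j) = max(K - S_T, 0):
  V(2,-2) = 80.973172; V(2,-1) = 56.008895; V(2,+0) = 0.000000; V(2,+1) = 0.000000; V(2,+2) = 0.000000
Backward induction: V(k, j) = exp(-r*dt) * [p_u * V(k+1, j+1) + p_m * V(k+1, j) + p_d * V(k+1, j-1)]
  V(1,-1) = exp(-r*dt) * [p_u*0.000000 + p_m*56.008895 + p_d*80.973172] = 55.068337
  V(1,+0) = exp(-r*dt) * [p_u*0.000000 + p_m*0.000000 + p_d*56.008895] = 12.799867
  V(1,+1) = exp(-r*dt) * [p_u*0.000000 + p_m*0.000000 + p_d*0.000000] = 0.000000
  V(0,+0) = exp(-r*dt) * [p_u*0.000000 + p_m*12.799867 + p_d*55.068337] = 20.940835


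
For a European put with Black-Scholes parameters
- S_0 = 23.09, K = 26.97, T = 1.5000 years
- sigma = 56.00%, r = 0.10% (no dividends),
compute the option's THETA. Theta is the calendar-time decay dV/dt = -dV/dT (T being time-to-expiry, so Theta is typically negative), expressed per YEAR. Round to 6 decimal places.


Answer: Theta = -2.071924

Derivation:
d1 = 0.1186464103; d2 = -0.5672107177
phi(d1) = 0.3961441897; exp(-qT) = 1.0000000000; exp(-rT) = 0.9985011244
Theta = -S*exp(-qT)*phi(d1)*sigma/(2*sqrt(T)) + r*K*exp(-rT)*N(-d2) - q*S*exp(-qT)*N(-d1)
N(-d1) = 0.4527777475; N(-d2) = 0.7147144864; sqrt(T) = 1.2247448714
Term 1 = -23.0900 * 1.0000000000 * 0.3961441897 * 0.5600 / (2 * 1.2247448714) = -2.0911713738
Term 2 = 0.0010 * 26.9700 * 0.9985011244 * 0.7147144864 = 0.0192469576
Term 3 = 0 (no dividend yield, q = 0)
Theta = -2.0911713738 + (0.0192469576) + (0.0000000000) = -2.071924


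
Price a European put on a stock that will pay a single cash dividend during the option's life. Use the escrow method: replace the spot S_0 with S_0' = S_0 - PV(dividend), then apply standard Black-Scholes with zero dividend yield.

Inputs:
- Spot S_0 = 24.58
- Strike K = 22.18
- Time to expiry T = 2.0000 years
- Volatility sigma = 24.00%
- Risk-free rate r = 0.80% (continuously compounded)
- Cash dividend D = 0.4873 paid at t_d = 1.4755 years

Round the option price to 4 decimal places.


PV(D) = D * exp(-r * t_d) = 0.4873 * 0.98826539 = 0.48158173
S_0' = S_0 - PV(D) = 24.5800 - 0.48158173 = 24.09841827
d1 = (ln(S_0'/K) + (r + sigma^2/2)*T) / (sigma*sqrt(T)) = 0.46125525
d2 = d1 - sigma*sqrt(T) = 0.12184400
exp(-rT) = 0.98412732
N(-d1) = 0.32230774; N(-d2) = 0.45151128
P = K * exp(-rT) * N(-d2) - S_0' * N(-d1) = 22.1800 * 0.98412732 * 0.45151128 - 24.09841827 * 0.32230774 = 2.0885

Answer: Price = 2.0885


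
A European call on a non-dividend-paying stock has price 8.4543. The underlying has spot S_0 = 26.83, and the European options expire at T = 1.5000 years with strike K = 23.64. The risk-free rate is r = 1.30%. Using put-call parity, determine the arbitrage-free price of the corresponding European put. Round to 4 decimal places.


Put-call parity: C - P = S_0 * exp(-qT) - K * exp(-rT).
S_0 * exp(-qT) = 26.8300 * 1.00000000 = 26.83000000
K * exp(-rT) = 23.6400 * 0.98068890 = 23.18348548
P = C - S*exp(-qT) + K*exp(-rT)
P = 8.4543 - 26.83000000 + 23.18348548 = 4.8078

Answer: Put price = 4.8078


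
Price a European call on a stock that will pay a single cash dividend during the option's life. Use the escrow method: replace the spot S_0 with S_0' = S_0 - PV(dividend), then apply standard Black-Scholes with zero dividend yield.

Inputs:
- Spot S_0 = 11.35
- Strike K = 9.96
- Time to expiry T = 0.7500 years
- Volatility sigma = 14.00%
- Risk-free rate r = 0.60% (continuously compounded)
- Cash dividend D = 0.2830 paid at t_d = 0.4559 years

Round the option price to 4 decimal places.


Answer: Price = 1.2783

Derivation:
PV(D) = D * exp(-r * t_d) = 0.2830 * 0.99726834 = 0.28222694
S_0' = S_0 - PV(D) = 11.3500 - 0.28222694 = 11.06777306
d1 = (ln(S_0'/K) + (r + sigma^2/2)*T) / (sigma*sqrt(T)) = 0.96756058
d2 = d1 - sigma*sqrt(T) = 0.84631702
exp(-rT) = 0.99551011
N(d1) = 0.83336806; N(d2) = 0.80131204
C = S_0' * N(d1) - K * exp(-rT) * N(d2) = 11.06777306 * 0.83336806 - 9.9600 * 0.99551011 * 0.80131204 = 1.2783


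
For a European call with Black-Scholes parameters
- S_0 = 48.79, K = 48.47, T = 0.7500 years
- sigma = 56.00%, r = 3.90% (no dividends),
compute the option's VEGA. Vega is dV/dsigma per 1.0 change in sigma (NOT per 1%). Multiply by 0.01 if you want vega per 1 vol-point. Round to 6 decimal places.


d1 = 0.3163679959; d2 = -0.1686062302
phi(d1) = 0.3794688043; exp(-qT) = 1.0000000000; exp(-rT) = 0.9711736407
Vega = S * exp(-qT) * phi(d1) * sqrt(T) = 48.7900 * 1.0000000000 * 0.3794688043 * 0.8660254038 = 16.033839

Answer: Vega = 16.033839


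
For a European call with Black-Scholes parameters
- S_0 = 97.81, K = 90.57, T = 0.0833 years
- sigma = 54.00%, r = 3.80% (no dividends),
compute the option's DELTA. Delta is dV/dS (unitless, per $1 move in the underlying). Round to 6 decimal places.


Answer: Delta = 0.722965

Derivation:
d1 = 0.5916735424; d2 = 0.4358201497
phi(d1) = 0.3348819077; exp(-qT) = 1.0000000000; exp(-rT) = 0.9968396046
N(d1) = 0.7229653916
Delta = exp(-qT) * N(d1) = 1.0000000000 * 0.7229653916 = 0.722965


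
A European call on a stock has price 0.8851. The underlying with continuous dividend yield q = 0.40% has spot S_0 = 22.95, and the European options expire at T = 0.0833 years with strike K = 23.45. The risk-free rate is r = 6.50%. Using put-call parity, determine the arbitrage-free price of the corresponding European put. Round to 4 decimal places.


Put-call parity: C - P = S_0 * exp(-qT) - K * exp(-rT).
S_0 * exp(-qT) = 22.9500 * 0.99966686 = 22.94235433
K * exp(-rT) = 23.4500 * 0.99460013 = 23.32337310
P = C - S*exp(-qT) + K*exp(-rT)
P = 0.8851 - 22.94235433 + 23.32337310 = 1.2661

Answer: Put price = 1.2661


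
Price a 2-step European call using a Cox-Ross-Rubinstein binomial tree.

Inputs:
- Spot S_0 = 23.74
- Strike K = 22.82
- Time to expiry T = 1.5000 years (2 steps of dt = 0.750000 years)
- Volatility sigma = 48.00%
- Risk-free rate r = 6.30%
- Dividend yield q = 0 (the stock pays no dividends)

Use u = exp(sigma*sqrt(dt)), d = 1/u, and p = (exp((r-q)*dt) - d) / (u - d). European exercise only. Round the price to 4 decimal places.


Answer: Price = V(0,0) = 6.3621

Derivation:
dt = T/N = 0.750000
u = exp(sigma*sqrt(dt)) = 1.515419; d = 1/u = 0.659883
p = (exp((r-q)*dt) - d) / (u - d) = 0.454102
Discount per step: exp(-r*dt) = 0.953849
Stock lattice S(k, i) with i counting down-moves:
  k=0: S(0,0) = 23.7400
  k=1: S(1,0) = 35.9761; S(1,1) = 15.6656
  k=2: S(2,0) = 54.5188; S(2,1) = 23.7400; S(2,2) = 10.3375
Terminal payoffs V(N, i) = max(S_T - K, 0):
  V(2,0) = 31.698810; V(2,1) = 0.920000; V(2,2) = 0.000000
Backward induction: V(k, i) = exp(-r*dt) * [p * V(k+1, i) + (1-p) * V(k+1, i+1)].
  V(1,0) = exp(-r*dt) * [p*31.698810 + (1-p)*0.920000] = 14.209223
  V(1,1) = exp(-r*dt) * [p*0.920000 + (1-p)*0.000000] = 0.398493
  V(0,0) = exp(-r*dt) * [p*14.209223 + (1-p)*0.398493] = 6.362149
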